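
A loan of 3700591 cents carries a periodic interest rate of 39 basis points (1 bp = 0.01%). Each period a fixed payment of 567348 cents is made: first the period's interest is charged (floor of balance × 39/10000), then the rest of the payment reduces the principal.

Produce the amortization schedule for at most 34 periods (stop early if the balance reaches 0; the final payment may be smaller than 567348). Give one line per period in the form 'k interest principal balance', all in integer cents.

1 14432 552916 3147675
2 12275 555073 2592602
3 10111 557237 2035365
4 7937 559411 1475954
5 5756 561592 914362
6 3566 563782 350580
7 1367 350580 0

1. interest=⌊3700591·39/10000⌋=14432; principal=567348-14432=552916; balance=3700591-552916=3147675
2. interest=⌊3147675·39/10000⌋=12275; principal=567348-12275=555073; balance=3147675-555073=2592602
3. interest=⌊2592602·39/10000⌋=10111; principal=567348-10111=557237; balance=2592602-557237=2035365
4. interest=⌊2035365·39/10000⌋=7937; principal=567348-7937=559411; balance=2035365-559411=1475954
5. interest=⌊1475954·39/10000⌋=5756; principal=567348-5756=561592; balance=1475954-561592=914362
6. interest=⌊914362·39/10000⌋=3566; principal=567348-3566=563782; balance=914362-563782=350580
7. interest=⌊350580·39/10000⌋=1367; principal=min(567348-1367,350580)=350580; balance=350580-350580=0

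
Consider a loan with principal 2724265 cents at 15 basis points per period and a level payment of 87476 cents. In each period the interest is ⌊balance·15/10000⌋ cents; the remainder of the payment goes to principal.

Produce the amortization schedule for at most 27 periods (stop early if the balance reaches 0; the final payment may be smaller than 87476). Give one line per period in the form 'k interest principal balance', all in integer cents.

1 4086 83390 2640875
2 3961 83515 2557360
3 3836 83640 2473720
4 3710 83766 2389954
5 3584 83892 2306062
6 3459 84017 2222045
7 3333 84143 2137902
8 3206 84270 2053632
9 3080 84396 1969236
10 2953 84523 1884713
11 2827 84649 1800064
12 2700 84776 1715288
13 2572 84904 1630384
14 2445 85031 1545353
15 2318 85158 1460195
16 2190 85286 1374909
17 2062 85414 1289495
18 1934 85542 1203953
19 1805 85671 1118282
20 1677 85799 1032483
21 1548 85928 946555
22 1419 86057 860498
23 1290 86186 774312
24 1161 86315 687997
25 1031 86445 601552
26 902 86574 514978
27 772 86704 428274

1. interest=⌊2724265·15/10000⌋=4086; principal=87476-4086=83390; balance=2724265-83390=2640875
2. interest=⌊2640875·15/10000⌋=3961; principal=87476-3961=83515; balance=2640875-83515=2557360
3. interest=⌊2557360·15/10000⌋=3836; principal=87476-3836=83640; balance=2557360-83640=2473720
4. interest=⌊2473720·15/10000⌋=3710; principal=87476-3710=83766; balance=2473720-83766=2389954
5. interest=⌊2389954·15/10000⌋=3584; principal=87476-3584=83892; balance=2389954-83892=2306062
6. interest=⌊2306062·15/10000⌋=3459; principal=87476-3459=84017; balance=2306062-84017=2222045
7. interest=⌊2222045·15/10000⌋=3333; principal=87476-3333=84143; balance=2222045-84143=2137902
8. interest=⌊2137902·15/10000⌋=3206; principal=87476-3206=84270; balance=2137902-84270=2053632
9. interest=⌊2053632·15/10000⌋=3080; principal=87476-3080=84396; balance=2053632-84396=1969236
10. interest=⌊1969236·15/10000⌋=2953; principal=87476-2953=84523; balance=1969236-84523=1884713
11. interest=⌊1884713·15/10000⌋=2827; principal=87476-2827=84649; balance=1884713-84649=1800064
12. interest=⌊1800064·15/10000⌋=2700; principal=87476-2700=84776; balance=1800064-84776=1715288
13. interest=⌊1715288·15/10000⌋=2572; principal=87476-2572=84904; balance=1715288-84904=1630384
14. interest=⌊1630384·15/10000⌋=2445; principal=87476-2445=85031; balance=1630384-85031=1545353
15. interest=⌊1545353·15/10000⌋=2318; principal=87476-2318=85158; balance=1545353-85158=1460195
16. interest=⌊1460195·15/10000⌋=2190; principal=87476-2190=85286; balance=1460195-85286=1374909
17. interest=⌊1374909·15/10000⌋=2062; principal=87476-2062=85414; balance=1374909-85414=1289495
18. interest=⌊1289495·15/10000⌋=1934; principal=87476-1934=85542; balance=1289495-85542=1203953
19. interest=⌊1203953·15/10000⌋=1805; principal=87476-1805=85671; balance=1203953-85671=1118282
20. interest=⌊1118282·15/10000⌋=1677; principal=87476-1677=85799; balance=1118282-85799=1032483
21. interest=⌊1032483·15/10000⌋=1548; principal=87476-1548=85928; balance=1032483-85928=946555
22. interest=⌊946555·15/10000⌋=1419; principal=87476-1419=86057; balance=946555-86057=860498
23. interest=⌊860498·15/10000⌋=1290; principal=87476-1290=86186; balance=860498-86186=774312
24. interest=⌊774312·15/10000⌋=1161; principal=87476-1161=86315; balance=774312-86315=687997
25. interest=⌊687997·15/10000⌋=1031; principal=87476-1031=86445; balance=687997-86445=601552
26. interest=⌊601552·15/10000⌋=902; principal=87476-902=86574; balance=601552-86574=514978
27. interest=⌊514978·15/10000⌋=772; principal=87476-772=86704; balance=514978-86704=428274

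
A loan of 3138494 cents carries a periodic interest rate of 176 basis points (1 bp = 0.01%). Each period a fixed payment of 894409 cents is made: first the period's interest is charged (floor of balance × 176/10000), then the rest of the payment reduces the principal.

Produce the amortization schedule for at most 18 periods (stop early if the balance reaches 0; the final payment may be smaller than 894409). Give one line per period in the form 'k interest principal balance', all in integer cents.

1 55237 839172 2299322
2 40468 853941 1445381
3 25438 868971 576410
4 10144 576410 0

1. interest=⌊3138494·176/10000⌋=55237; principal=894409-55237=839172; balance=3138494-839172=2299322
2. interest=⌊2299322·176/10000⌋=40468; principal=894409-40468=853941; balance=2299322-853941=1445381
3. interest=⌊1445381·176/10000⌋=25438; principal=894409-25438=868971; balance=1445381-868971=576410
4. interest=⌊576410·176/10000⌋=10144; principal=min(894409-10144,576410)=576410; balance=576410-576410=0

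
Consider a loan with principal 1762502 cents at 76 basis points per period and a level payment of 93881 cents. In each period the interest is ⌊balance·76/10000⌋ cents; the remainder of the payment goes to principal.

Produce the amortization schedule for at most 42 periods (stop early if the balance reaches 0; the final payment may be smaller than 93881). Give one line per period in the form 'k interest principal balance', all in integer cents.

1. interest=⌊1762502·76/10000⌋=13395; principal=93881-13395=80486; balance=1762502-80486=1682016
2. interest=⌊1682016·76/10000⌋=12783; principal=93881-12783=81098; balance=1682016-81098=1600918
3. interest=⌊1600918·76/10000⌋=12166; principal=93881-12166=81715; balance=1600918-81715=1519203
4. interest=⌊1519203·76/10000⌋=11545; principal=93881-11545=82336; balance=1519203-82336=1436867
5. interest=⌊1436867·76/10000⌋=10920; principal=93881-10920=82961; balance=1436867-82961=1353906
6. interest=⌊1353906·76/10000⌋=10289; principal=93881-10289=83592; balance=1353906-83592=1270314
7. interest=⌊1270314·76/10000⌋=9654; principal=93881-9654=84227; balance=1270314-84227=1186087
8. interest=⌊1186087·76/10000⌋=9014; principal=93881-9014=84867; balance=1186087-84867=1101220
9. interest=⌊1101220·76/10000⌋=8369; principal=93881-8369=85512; balance=1101220-85512=1015708
10. interest=⌊1015708·76/10000⌋=7719; principal=93881-7719=86162; balance=1015708-86162=929546
11. interest=⌊929546·76/10000⌋=7064; principal=93881-7064=86817; balance=929546-86817=842729
12. interest=⌊842729·76/10000⌋=6404; principal=93881-6404=87477; balance=842729-87477=755252
13. interest=⌊755252·76/10000⌋=5739; principal=93881-5739=88142; balance=755252-88142=667110
14. interest=⌊667110·76/10000⌋=5070; principal=93881-5070=88811; balance=667110-88811=578299
15. interest=⌊578299·76/10000⌋=4395; principal=93881-4395=89486; balance=578299-89486=488813
16. interest=⌊488813·76/10000⌋=3714; principal=93881-3714=90167; balance=488813-90167=398646
17. interest=⌊398646·76/10000⌋=3029; principal=93881-3029=90852; balance=398646-90852=307794
18. interest=⌊307794·76/10000⌋=2339; principal=93881-2339=91542; balance=307794-91542=216252
19. interest=⌊216252·76/10000⌋=1643; principal=93881-1643=92238; balance=216252-92238=124014
20. interest=⌊124014·76/10000⌋=942; principal=93881-942=92939; balance=124014-92939=31075
21. interest=⌊31075·76/10000⌋=236; principal=min(93881-236,31075)=31075; balance=31075-31075=0

1 13395 80486 1682016
2 12783 81098 1600918
3 12166 81715 1519203
4 11545 82336 1436867
5 10920 82961 1353906
6 10289 83592 1270314
7 9654 84227 1186087
8 9014 84867 1101220
9 8369 85512 1015708
10 7719 86162 929546
11 7064 86817 842729
12 6404 87477 755252
13 5739 88142 667110
14 5070 88811 578299
15 4395 89486 488813
16 3714 90167 398646
17 3029 90852 307794
18 2339 91542 216252
19 1643 92238 124014
20 942 92939 31075
21 236 31075 0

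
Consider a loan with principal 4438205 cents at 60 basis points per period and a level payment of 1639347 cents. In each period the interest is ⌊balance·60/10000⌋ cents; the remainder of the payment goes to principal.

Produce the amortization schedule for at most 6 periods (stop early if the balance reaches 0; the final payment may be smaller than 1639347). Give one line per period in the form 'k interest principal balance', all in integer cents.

1. interest=⌊4438205·60/10000⌋=26629; principal=1639347-26629=1612718; balance=4438205-1612718=2825487
2. interest=⌊2825487·60/10000⌋=16952; principal=1639347-16952=1622395; balance=2825487-1622395=1203092
3. interest=⌊1203092·60/10000⌋=7218; principal=min(1639347-7218,1203092)=1203092; balance=1203092-1203092=0

1 26629 1612718 2825487
2 16952 1622395 1203092
3 7218 1203092 0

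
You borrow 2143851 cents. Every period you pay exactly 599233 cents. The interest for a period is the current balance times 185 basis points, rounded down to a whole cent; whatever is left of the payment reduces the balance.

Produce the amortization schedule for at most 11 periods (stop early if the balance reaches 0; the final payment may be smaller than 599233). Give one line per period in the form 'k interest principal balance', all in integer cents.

1. interest=⌊2143851·185/10000⌋=39661; principal=599233-39661=559572; balance=2143851-559572=1584279
2. interest=⌊1584279·185/10000⌋=29309; principal=599233-29309=569924; balance=1584279-569924=1014355
3. interest=⌊1014355·185/10000⌋=18765; principal=599233-18765=580468; balance=1014355-580468=433887
4. interest=⌊433887·185/10000⌋=8026; principal=min(599233-8026,433887)=433887; balance=433887-433887=0

1 39661 559572 1584279
2 29309 569924 1014355
3 18765 580468 433887
4 8026 433887 0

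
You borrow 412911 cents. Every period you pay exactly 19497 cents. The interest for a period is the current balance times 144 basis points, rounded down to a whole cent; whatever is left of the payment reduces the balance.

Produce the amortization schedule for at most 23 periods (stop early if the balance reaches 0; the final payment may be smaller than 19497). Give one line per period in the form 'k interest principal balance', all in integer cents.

1 5945 13552 399359
2 5750 13747 385612
3 5552 13945 371667
4 5352 14145 357522
5 5148 14349 343173
6 4941 14556 328617
7 4732 14765 313852
8 4519 14978 298874
9 4303 15194 283680
10 4084 15413 268267
11 3863 15634 252633
12 3637 15860 236773
13 3409 16088 220685
14 3177 16320 204365
15 2942 16555 187810
16 2704 16793 171017
17 2462 17035 153982
18 2217 17280 136702
19 1968 17529 119173
20 1716 17781 101392
21 1460 18037 83355
22 1200 18297 65058
23 936 18561 46497

1. interest=⌊412911·144/10000⌋=5945; principal=19497-5945=13552; balance=412911-13552=399359
2. interest=⌊399359·144/10000⌋=5750; principal=19497-5750=13747; balance=399359-13747=385612
3. interest=⌊385612·144/10000⌋=5552; principal=19497-5552=13945; balance=385612-13945=371667
4. interest=⌊371667·144/10000⌋=5352; principal=19497-5352=14145; balance=371667-14145=357522
5. interest=⌊357522·144/10000⌋=5148; principal=19497-5148=14349; balance=357522-14349=343173
6. interest=⌊343173·144/10000⌋=4941; principal=19497-4941=14556; balance=343173-14556=328617
7. interest=⌊328617·144/10000⌋=4732; principal=19497-4732=14765; balance=328617-14765=313852
8. interest=⌊313852·144/10000⌋=4519; principal=19497-4519=14978; balance=313852-14978=298874
9. interest=⌊298874·144/10000⌋=4303; principal=19497-4303=15194; balance=298874-15194=283680
10. interest=⌊283680·144/10000⌋=4084; principal=19497-4084=15413; balance=283680-15413=268267
11. interest=⌊268267·144/10000⌋=3863; principal=19497-3863=15634; balance=268267-15634=252633
12. interest=⌊252633·144/10000⌋=3637; principal=19497-3637=15860; balance=252633-15860=236773
13. interest=⌊236773·144/10000⌋=3409; principal=19497-3409=16088; balance=236773-16088=220685
14. interest=⌊220685·144/10000⌋=3177; principal=19497-3177=16320; balance=220685-16320=204365
15. interest=⌊204365·144/10000⌋=2942; principal=19497-2942=16555; balance=204365-16555=187810
16. interest=⌊187810·144/10000⌋=2704; principal=19497-2704=16793; balance=187810-16793=171017
17. interest=⌊171017·144/10000⌋=2462; principal=19497-2462=17035; balance=171017-17035=153982
18. interest=⌊153982·144/10000⌋=2217; principal=19497-2217=17280; balance=153982-17280=136702
19. interest=⌊136702·144/10000⌋=1968; principal=19497-1968=17529; balance=136702-17529=119173
20. interest=⌊119173·144/10000⌋=1716; principal=19497-1716=17781; balance=119173-17781=101392
21. interest=⌊101392·144/10000⌋=1460; principal=19497-1460=18037; balance=101392-18037=83355
22. interest=⌊83355·144/10000⌋=1200; principal=19497-1200=18297; balance=83355-18297=65058
23. interest=⌊65058·144/10000⌋=936; principal=19497-936=18561; balance=65058-18561=46497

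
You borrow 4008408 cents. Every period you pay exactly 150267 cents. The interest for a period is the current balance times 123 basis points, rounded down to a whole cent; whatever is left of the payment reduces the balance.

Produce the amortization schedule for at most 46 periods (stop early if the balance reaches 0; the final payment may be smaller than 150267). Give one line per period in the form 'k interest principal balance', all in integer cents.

1 49303 100964 3907444
2 48061 102206 3805238
3 46804 103463 3701775
4 45531 104736 3597039
5 44243 106024 3491015
6 42939 107328 3383687
7 41619 108648 3275039
8 40282 109985 3165054
9 38930 111337 3053717
10 37560 112707 2941010
11 36174 114093 2826917
12 34771 115496 2711421
13 33350 116917 2594504
14 31912 118355 2476149
15 30456 119811 2356338
16 28982 121285 2235053
17 27491 122776 2112277
18 25981 124286 1987991
19 24452 125815 1862176
20 22904 127363 1734813
21 21338 128929 1605884
22 19752 130515 1475369
23 18147 132120 1343249
24 16521 133746 1209503
25 14876 135391 1074112
26 13211 137056 937056
27 11525 138742 798314
28 9819 140448 657866
29 8091 142176 515690
30 6342 143925 371765
31 4572 145695 226070
32 2780 147487 78583
33 966 78583 0

1. interest=⌊4008408·123/10000⌋=49303; principal=150267-49303=100964; balance=4008408-100964=3907444
2. interest=⌊3907444·123/10000⌋=48061; principal=150267-48061=102206; balance=3907444-102206=3805238
3. interest=⌊3805238·123/10000⌋=46804; principal=150267-46804=103463; balance=3805238-103463=3701775
4. interest=⌊3701775·123/10000⌋=45531; principal=150267-45531=104736; balance=3701775-104736=3597039
5. interest=⌊3597039·123/10000⌋=44243; principal=150267-44243=106024; balance=3597039-106024=3491015
6. interest=⌊3491015·123/10000⌋=42939; principal=150267-42939=107328; balance=3491015-107328=3383687
7. interest=⌊3383687·123/10000⌋=41619; principal=150267-41619=108648; balance=3383687-108648=3275039
8. interest=⌊3275039·123/10000⌋=40282; principal=150267-40282=109985; balance=3275039-109985=3165054
9. interest=⌊3165054·123/10000⌋=38930; principal=150267-38930=111337; balance=3165054-111337=3053717
10. interest=⌊3053717·123/10000⌋=37560; principal=150267-37560=112707; balance=3053717-112707=2941010
11. interest=⌊2941010·123/10000⌋=36174; principal=150267-36174=114093; balance=2941010-114093=2826917
12. interest=⌊2826917·123/10000⌋=34771; principal=150267-34771=115496; balance=2826917-115496=2711421
13. interest=⌊2711421·123/10000⌋=33350; principal=150267-33350=116917; balance=2711421-116917=2594504
14. interest=⌊2594504·123/10000⌋=31912; principal=150267-31912=118355; balance=2594504-118355=2476149
15. interest=⌊2476149·123/10000⌋=30456; principal=150267-30456=119811; balance=2476149-119811=2356338
16. interest=⌊2356338·123/10000⌋=28982; principal=150267-28982=121285; balance=2356338-121285=2235053
17. interest=⌊2235053·123/10000⌋=27491; principal=150267-27491=122776; balance=2235053-122776=2112277
18. interest=⌊2112277·123/10000⌋=25981; principal=150267-25981=124286; balance=2112277-124286=1987991
19. interest=⌊1987991·123/10000⌋=24452; principal=150267-24452=125815; balance=1987991-125815=1862176
20. interest=⌊1862176·123/10000⌋=22904; principal=150267-22904=127363; balance=1862176-127363=1734813
21. interest=⌊1734813·123/10000⌋=21338; principal=150267-21338=128929; balance=1734813-128929=1605884
22. interest=⌊1605884·123/10000⌋=19752; principal=150267-19752=130515; balance=1605884-130515=1475369
23. interest=⌊1475369·123/10000⌋=18147; principal=150267-18147=132120; balance=1475369-132120=1343249
24. interest=⌊1343249·123/10000⌋=16521; principal=150267-16521=133746; balance=1343249-133746=1209503
25. interest=⌊1209503·123/10000⌋=14876; principal=150267-14876=135391; balance=1209503-135391=1074112
26. interest=⌊1074112·123/10000⌋=13211; principal=150267-13211=137056; balance=1074112-137056=937056
27. interest=⌊937056·123/10000⌋=11525; principal=150267-11525=138742; balance=937056-138742=798314
28. interest=⌊798314·123/10000⌋=9819; principal=150267-9819=140448; balance=798314-140448=657866
29. interest=⌊657866·123/10000⌋=8091; principal=150267-8091=142176; balance=657866-142176=515690
30. interest=⌊515690·123/10000⌋=6342; principal=150267-6342=143925; balance=515690-143925=371765
31. interest=⌊371765·123/10000⌋=4572; principal=150267-4572=145695; balance=371765-145695=226070
32. interest=⌊226070·123/10000⌋=2780; principal=150267-2780=147487; balance=226070-147487=78583
33. interest=⌊78583·123/10000⌋=966; principal=min(150267-966,78583)=78583; balance=78583-78583=0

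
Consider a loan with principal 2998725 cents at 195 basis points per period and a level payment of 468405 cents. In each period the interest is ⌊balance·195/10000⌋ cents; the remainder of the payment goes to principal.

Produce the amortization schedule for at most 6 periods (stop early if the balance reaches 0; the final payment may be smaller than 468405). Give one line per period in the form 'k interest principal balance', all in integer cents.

1 58475 409930 2588795
2 50481 417924 2170871
3 42331 426074 1744797
4 34023 434382 1310415
5 25553 442852 867563
6 16917 451488 416075

1. interest=⌊2998725·195/10000⌋=58475; principal=468405-58475=409930; balance=2998725-409930=2588795
2. interest=⌊2588795·195/10000⌋=50481; principal=468405-50481=417924; balance=2588795-417924=2170871
3. interest=⌊2170871·195/10000⌋=42331; principal=468405-42331=426074; balance=2170871-426074=1744797
4. interest=⌊1744797·195/10000⌋=34023; principal=468405-34023=434382; balance=1744797-434382=1310415
5. interest=⌊1310415·195/10000⌋=25553; principal=468405-25553=442852; balance=1310415-442852=867563
6. interest=⌊867563·195/10000⌋=16917; principal=468405-16917=451488; balance=867563-451488=416075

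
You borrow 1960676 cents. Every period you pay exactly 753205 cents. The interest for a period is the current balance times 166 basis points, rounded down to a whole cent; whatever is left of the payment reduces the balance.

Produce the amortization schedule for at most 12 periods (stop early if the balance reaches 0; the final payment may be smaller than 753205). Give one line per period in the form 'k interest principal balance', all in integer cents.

1 32547 720658 1240018
2 20584 732621 507397
3 8422 507397 0

1. interest=⌊1960676·166/10000⌋=32547; principal=753205-32547=720658; balance=1960676-720658=1240018
2. interest=⌊1240018·166/10000⌋=20584; principal=753205-20584=732621; balance=1240018-732621=507397
3. interest=⌊507397·166/10000⌋=8422; principal=min(753205-8422,507397)=507397; balance=507397-507397=0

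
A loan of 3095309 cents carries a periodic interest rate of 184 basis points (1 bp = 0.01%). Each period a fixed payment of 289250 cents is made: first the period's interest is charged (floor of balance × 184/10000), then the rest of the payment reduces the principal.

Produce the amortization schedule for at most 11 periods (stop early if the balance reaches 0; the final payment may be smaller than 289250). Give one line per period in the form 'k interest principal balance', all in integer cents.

1 56953 232297 2863012
2 52679 236571 2626441
3 48326 240924 2385517
4 43893 245357 2140160
5 39378 249872 1890288
6 34781 254469 1635819
7 30099 259151 1376668
8 25330 263920 1112748
9 20474 268776 843972
10 15529 273721 570251
11 10492 278758 291493

1. interest=⌊3095309·184/10000⌋=56953; principal=289250-56953=232297; balance=3095309-232297=2863012
2. interest=⌊2863012·184/10000⌋=52679; principal=289250-52679=236571; balance=2863012-236571=2626441
3. interest=⌊2626441·184/10000⌋=48326; principal=289250-48326=240924; balance=2626441-240924=2385517
4. interest=⌊2385517·184/10000⌋=43893; principal=289250-43893=245357; balance=2385517-245357=2140160
5. interest=⌊2140160·184/10000⌋=39378; principal=289250-39378=249872; balance=2140160-249872=1890288
6. interest=⌊1890288·184/10000⌋=34781; principal=289250-34781=254469; balance=1890288-254469=1635819
7. interest=⌊1635819·184/10000⌋=30099; principal=289250-30099=259151; balance=1635819-259151=1376668
8. interest=⌊1376668·184/10000⌋=25330; principal=289250-25330=263920; balance=1376668-263920=1112748
9. interest=⌊1112748·184/10000⌋=20474; principal=289250-20474=268776; balance=1112748-268776=843972
10. interest=⌊843972·184/10000⌋=15529; principal=289250-15529=273721; balance=843972-273721=570251
11. interest=⌊570251·184/10000⌋=10492; principal=289250-10492=278758; balance=570251-278758=291493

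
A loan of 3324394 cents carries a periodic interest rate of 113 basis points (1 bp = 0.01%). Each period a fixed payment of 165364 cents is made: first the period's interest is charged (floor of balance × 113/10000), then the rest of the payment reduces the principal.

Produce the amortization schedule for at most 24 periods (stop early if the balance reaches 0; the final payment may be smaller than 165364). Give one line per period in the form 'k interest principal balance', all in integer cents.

1. interest=⌊3324394·113/10000⌋=37565; principal=165364-37565=127799; balance=3324394-127799=3196595
2. interest=⌊3196595·113/10000⌋=36121; principal=165364-36121=129243; balance=3196595-129243=3067352
3. interest=⌊3067352·113/10000⌋=34661; principal=165364-34661=130703; balance=3067352-130703=2936649
4. interest=⌊2936649·113/10000⌋=33184; principal=165364-33184=132180; balance=2936649-132180=2804469
5. interest=⌊2804469·113/10000⌋=31690; principal=165364-31690=133674; balance=2804469-133674=2670795
6. interest=⌊2670795·113/10000⌋=30179; principal=165364-30179=135185; balance=2670795-135185=2535610
7. interest=⌊2535610·113/10000⌋=28652; principal=165364-28652=136712; balance=2535610-136712=2398898
8. interest=⌊2398898·113/10000⌋=27107; principal=165364-27107=138257; balance=2398898-138257=2260641
9. interest=⌊2260641·113/10000⌋=25545; principal=165364-25545=139819; balance=2260641-139819=2120822
10. interest=⌊2120822·113/10000⌋=23965; principal=165364-23965=141399; balance=2120822-141399=1979423
11. interest=⌊1979423·113/10000⌋=22367; principal=165364-22367=142997; balance=1979423-142997=1836426
12. interest=⌊1836426·113/10000⌋=20751; principal=165364-20751=144613; balance=1836426-144613=1691813
13. interest=⌊1691813·113/10000⌋=19117; principal=165364-19117=146247; balance=1691813-146247=1545566
14. interest=⌊1545566·113/10000⌋=17464; principal=165364-17464=147900; balance=1545566-147900=1397666
15. interest=⌊1397666·113/10000⌋=15793; principal=165364-15793=149571; balance=1397666-149571=1248095
16. interest=⌊1248095·113/10000⌋=14103; principal=165364-14103=151261; balance=1248095-151261=1096834
17. interest=⌊1096834·113/10000⌋=12394; principal=165364-12394=152970; balance=1096834-152970=943864
18. interest=⌊943864·113/10000⌋=10665; principal=165364-10665=154699; balance=943864-154699=789165
19. interest=⌊789165·113/10000⌋=8917; principal=165364-8917=156447; balance=789165-156447=632718
20. interest=⌊632718·113/10000⌋=7149; principal=165364-7149=158215; balance=632718-158215=474503
21. interest=⌊474503·113/10000⌋=5361; principal=165364-5361=160003; balance=474503-160003=314500
22. interest=⌊314500·113/10000⌋=3553; principal=165364-3553=161811; balance=314500-161811=152689
23. interest=⌊152689·113/10000⌋=1725; principal=min(165364-1725,152689)=152689; balance=152689-152689=0

1 37565 127799 3196595
2 36121 129243 3067352
3 34661 130703 2936649
4 33184 132180 2804469
5 31690 133674 2670795
6 30179 135185 2535610
7 28652 136712 2398898
8 27107 138257 2260641
9 25545 139819 2120822
10 23965 141399 1979423
11 22367 142997 1836426
12 20751 144613 1691813
13 19117 146247 1545566
14 17464 147900 1397666
15 15793 149571 1248095
16 14103 151261 1096834
17 12394 152970 943864
18 10665 154699 789165
19 8917 156447 632718
20 7149 158215 474503
21 5361 160003 314500
22 3553 161811 152689
23 1725 152689 0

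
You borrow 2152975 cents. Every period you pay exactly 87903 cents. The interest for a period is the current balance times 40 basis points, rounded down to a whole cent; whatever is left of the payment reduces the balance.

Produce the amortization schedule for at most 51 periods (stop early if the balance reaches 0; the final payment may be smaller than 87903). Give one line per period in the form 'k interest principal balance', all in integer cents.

1. interest=⌊2152975·40/10000⌋=8611; principal=87903-8611=79292; balance=2152975-79292=2073683
2. interest=⌊2073683·40/10000⌋=8294; principal=87903-8294=79609; balance=2073683-79609=1994074
3. interest=⌊1994074·40/10000⌋=7976; principal=87903-7976=79927; balance=1994074-79927=1914147
4. interest=⌊1914147·40/10000⌋=7656; principal=87903-7656=80247; balance=1914147-80247=1833900
5. interest=⌊1833900·40/10000⌋=7335; principal=87903-7335=80568; balance=1833900-80568=1753332
6. interest=⌊1753332·40/10000⌋=7013; principal=87903-7013=80890; balance=1753332-80890=1672442
7. interest=⌊1672442·40/10000⌋=6689; principal=87903-6689=81214; balance=1672442-81214=1591228
8. interest=⌊1591228·40/10000⌋=6364; principal=87903-6364=81539; balance=1591228-81539=1509689
9. interest=⌊1509689·40/10000⌋=6038; principal=87903-6038=81865; balance=1509689-81865=1427824
10. interest=⌊1427824·40/10000⌋=5711; principal=87903-5711=82192; balance=1427824-82192=1345632
11. interest=⌊1345632·40/10000⌋=5382; principal=87903-5382=82521; balance=1345632-82521=1263111
12. interest=⌊1263111·40/10000⌋=5052; principal=87903-5052=82851; balance=1263111-82851=1180260
13. interest=⌊1180260·40/10000⌋=4721; principal=87903-4721=83182; balance=1180260-83182=1097078
14. interest=⌊1097078·40/10000⌋=4388; principal=87903-4388=83515; balance=1097078-83515=1013563
15. interest=⌊1013563·40/10000⌋=4054; principal=87903-4054=83849; balance=1013563-83849=929714
16. interest=⌊929714·40/10000⌋=3718; principal=87903-3718=84185; balance=929714-84185=845529
17. interest=⌊845529·40/10000⌋=3382; principal=87903-3382=84521; balance=845529-84521=761008
18. interest=⌊761008·40/10000⌋=3044; principal=87903-3044=84859; balance=761008-84859=676149
19. interest=⌊676149·40/10000⌋=2704; principal=87903-2704=85199; balance=676149-85199=590950
20. interest=⌊590950·40/10000⌋=2363; principal=87903-2363=85540; balance=590950-85540=505410
21. interest=⌊505410·40/10000⌋=2021; principal=87903-2021=85882; balance=505410-85882=419528
22. interest=⌊419528·40/10000⌋=1678; principal=87903-1678=86225; balance=419528-86225=333303
23. interest=⌊333303·40/10000⌋=1333; principal=87903-1333=86570; balance=333303-86570=246733
24. interest=⌊246733·40/10000⌋=986; principal=87903-986=86917; balance=246733-86917=159816
25. interest=⌊159816·40/10000⌋=639; principal=87903-639=87264; balance=159816-87264=72552
26. interest=⌊72552·40/10000⌋=290; principal=min(87903-290,72552)=72552; balance=72552-72552=0

1 8611 79292 2073683
2 8294 79609 1994074
3 7976 79927 1914147
4 7656 80247 1833900
5 7335 80568 1753332
6 7013 80890 1672442
7 6689 81214 1591228
8 6364 81539 1509689
9 6038 81865 1427824
10 5711 82192 1345632
11 5382 82521 1263111
12 5052 82851 1180260
13 4721 83182 1097078
14 4388 83515 1013563
15 4054 83849 929714
16 3718 84185 845529
17 3382 84521 761008
18 3044 84859 676149
19 2704 85199 590950
20 2363 85540 505410
21 2021 85882 419528
22 1678 86225 333303
23 1333 86570 246733
24 986 86917 159816
25 639 87264 72552
26 290 72552 0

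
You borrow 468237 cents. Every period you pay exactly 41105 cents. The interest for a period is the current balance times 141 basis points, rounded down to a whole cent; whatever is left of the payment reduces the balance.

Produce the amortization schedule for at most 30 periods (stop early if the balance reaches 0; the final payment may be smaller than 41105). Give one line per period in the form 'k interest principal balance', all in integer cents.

1. interest=⌊468237·141/10000⌋=6602; principal=41105-6602=34503; balance=468237-34503=433734
2. interest=⌊433734·141/10000⌋=6115; principal=41105-6115=34990; balance=433734-34990=398744
3. interest=⌊398744·141/10000⌋=5622; principal=41105-5622=35483; balance=398744-35483=363261
4. interest=⌊363261·141/10000⌋=5121; principal=41105-5121=35984; balance=363261-35984=327277
5. interest=⌊327277·141/10000⌋=4614; principal=41105-4614=36491; balance=327277-36491=290786
6. interest=⌊290786·141/10000⌋=4100; principal=41105-4100=37005; balance=290786-37005=253781
7. interest=⌊253781·141/10000⌋=3578; principal=41105-3578=37527; balance=253781-37527=216254
8. interest=⌊216254·141/10000⌋=3049; principal=41105-3049=38056; balance=216254-38056=178198
9. interest=⌊178198·141/10000⌋=2512; principal=41105-2512=38593; balance=178198-38593=139605
10. interest=⌊139605·141/10000⌋=1968; principal=41105-1968=39137; balance=139605-39137=100468
11. interest=⌊100468·141/10000⌋=1416; principal=41105-1416=39689; balance=100468-39689=60779
12. interest=⌊60779·141/10000⌋=856; principal=41105-856=40249; balance=60779-40249=20530
13. interest=⌊20530·141/10000⌋=289; principal=min(41105-289,20530)=20530; balance=20530-20530=0

1 6602 34503 433734
2 6115 34990 398744
3 5622 35483 363261
4 5121 35984 327277
5 4614 36491 290786
6 4100 37005 253781
7 3578 37527 216254
8 3049 38056 178198
9 2512 38593 139605
10 1968 39137 100468
11 1416 39689 60779
12 856 40249 20530
13 289 20530 0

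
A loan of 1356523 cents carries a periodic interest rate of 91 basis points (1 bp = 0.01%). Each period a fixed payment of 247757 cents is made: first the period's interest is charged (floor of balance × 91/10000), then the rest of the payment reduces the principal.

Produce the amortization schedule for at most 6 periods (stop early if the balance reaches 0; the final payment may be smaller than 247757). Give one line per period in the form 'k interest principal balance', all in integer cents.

1. interest=⌊1356523·91/10000⌋=12344; principal=247757-12344=235413; balance=1356523-235413=1121110
2. interest=⌊1121110·91/10000⌋=10202; principal=247757-10202=237555; balance=1121110-237555=883555
3. interest=⌊883555·91/10000⌋=8040; principal=247757-8040=239717; balance=883555-239717=643838
4. interest=⌊643838·91/10000⌋=5858; principal=247757-5858=241899; balance=643838-241899=401939
5. interest=⌊401939·91/10000⌋=3657; principal=247757-3657=244100; balance=401939-244100=157839
6. interest=⌊157839·91/10000⌋=1436; principal=min(247757-1436,157839)=157839; balance=157839-157839=0

1 12344 235413 1121110
2 10202 237555 883555
3 8040 239717 643838
4 5858 241899 401939
5 3657 244100 157839
6 1436 157839 0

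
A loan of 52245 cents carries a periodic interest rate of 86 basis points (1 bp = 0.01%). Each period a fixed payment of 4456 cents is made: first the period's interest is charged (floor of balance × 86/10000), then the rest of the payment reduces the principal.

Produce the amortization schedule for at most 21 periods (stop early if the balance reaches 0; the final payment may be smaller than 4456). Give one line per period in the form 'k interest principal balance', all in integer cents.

1. interest=⌊52245·86/10000⌋=449; principal=4456-449=4007; balance=52245-4007=48238
2. interest=⌊48238·86/10000⌋=414; principal=4456-414=4042; balance=48238-4042=44196
3. interest=⌊44196·86/10000⌋=380; principal=4456-380=4076; balance=44196-4076=40120
4. interest=⌊40120·86/10000⌋=345; principal=4456-345=4111; balance=40120-4111=36009
5. interest=⌊36009·86/10000⌋=309; principal=4456-309=4147; balance=36009-4147=31862
6. interest=⌊31862·86/10000⌋=274; principal=4456-274=4182; balance=31862-4182=27680
7. interest=⌊27680·86/10000⌋=238; principal=4456-238=4218; balance=27680-4218=23462
8. interest=⌊23462·86/10000⌋=201; principal=4456-201=4255; balance=23462-4255=19207
9. interest=⌊19207·86/10000⌋=165; principal=4456-165=4291; balance=19207-4291=14916
10. interest=⌊14916·86/10000⌋=128; principal=4456-128=4328; balance=14916-4328=10588
11. interest=⌊10588·86/10000⌋=91; principal=4456-91=4365; balance=10588-4365=6223
12. interest=⌊6223·86/10000⌋=53; principal=4456-53=4403; balance=6223-4403=1820
13. interest=⌊1820·86/10000⌋=15; principal=min(4456-15,1820)=1820; balance=1820-1820=0

1 449 4007 48238
2 414 4042 44196
3 380 4076 40120
4 345 4111 36009
5 309 4147 31862
6 274 4182 27680
7 238 4218 23462
8 201 4255 19207
9 165 4291 14916
10 128 4328 10588
11 91 4365 6223
12 53 4403 1820
13 15 1820 0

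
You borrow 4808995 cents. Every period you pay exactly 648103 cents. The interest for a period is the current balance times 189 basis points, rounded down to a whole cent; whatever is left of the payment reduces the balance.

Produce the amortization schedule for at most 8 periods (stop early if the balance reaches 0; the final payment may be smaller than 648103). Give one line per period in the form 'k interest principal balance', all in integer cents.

1. interest=⌊4808995·189/10000⌋=90890; principal=648103-90890=557213; balance=4808995-557213=4251782
2. interest=⌊4251782·189/10000⌋=80358; principal=648103-80358=567745; balance=4251782-567745=3684037
3. interest=⌊3684037·189/10000⌋=69628; principal=648103-69628=578475; balance=3684037-578475=3105562
4. interest=⌊3105562·189/10000⌋=58695; principal=648103-58695=589408; balance=3105562-589408=2516154
5. interest=⌊2516154·189/10000⌋=47555; principal=648103-47555=600548; balance=2516154-600548=1915606
6. interest=⌊1915606·189/10000⌋=36204; principal=648103-36204=611899; balance=1915606-611899=1303707
7. interest=⌊1303707·189/10000⌋=24640; principal=648103-24640=623463; balance=1303707-623463=680244
8. interest=⌊680244·189/10000⌋=12856; principal=648103-12856=635247; balance=680244-635247=44997

1 90890 557213 4251782
2 80358 567745 3684037
3 69628 578475 3105562
4 58695 589408 2516154
5 47555 600548 1915606
6 36204 611899 1303707
7 24640 623463 680244
8 12856 635247 44997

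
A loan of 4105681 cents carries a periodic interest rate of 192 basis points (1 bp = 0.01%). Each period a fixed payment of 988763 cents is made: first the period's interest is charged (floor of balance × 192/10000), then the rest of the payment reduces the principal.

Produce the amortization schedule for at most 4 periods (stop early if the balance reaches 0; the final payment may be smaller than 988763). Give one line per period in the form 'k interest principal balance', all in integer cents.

1 78829 909934 3195747
2 61358 927405 2268342
3 43552 945211 1323131
4 25404 963359 359772

1. interest=⌊4105681·192/10000⌋=78829; principal=988763-78829=909934; balance=4105681-909934=3195747
2. interest=⌊3195747·192/10000⌋=61358; principal=988763-61358=927405; balance=3195747-927405=2268342
3. interest=⌊2268342·192/10000⌋=43552; principal=988763-43552=945211; balance=2268342-945211=1323131
4. interest=⌊1323131·192/10000⌋=25404; principal=988763-25404=963359; balance=1323131-963359=359772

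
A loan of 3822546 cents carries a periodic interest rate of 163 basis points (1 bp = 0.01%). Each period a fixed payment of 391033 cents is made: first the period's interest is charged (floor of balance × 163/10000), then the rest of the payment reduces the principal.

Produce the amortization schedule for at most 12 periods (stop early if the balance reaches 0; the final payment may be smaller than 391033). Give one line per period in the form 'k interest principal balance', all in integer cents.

1. interest=⌊3822546·163/10000⌋=62307; principal=391033-62307=328726; balance=3822546-328726=3493820
2. interest=⌊3493820·163/10000⌋=56949; principal=391033-56949=334084; balance=3493820-334084=3159736
3. interest=⌊3159736·163/10000⌋=51503; principal=391033-51503=339530; balance=3159736-339530=2820206
4. interest=⌊2820206·163/10000⌋=45969; principal=391033-45969=345064; balance=2820206-345064=2475142
5. interest=⌊2475142·163/10000⌋=40344; principal=391033-40344=350689; balance=2475142-350689=2124453
6. interest=⌊2124453·163/10000⌋=34628; principal=391033-34628=356405; balance=2124453-356405=1768048
7. interest=⌊1768048·163/10000⌋=28819; principal=391033-28819=362214; balance=1768048-362214=1405834
8. interest=⌊1405834·163/10000⌋=22915; principal=391033-22915=368118; balance=1405834-368118=1037716
9. interest=⌊1037716·163/10000⌋=16914; principal=391033-16914=374119; balance=1037716-374119=663597
10. interest=⌊663597·163/10000⌋=10816; principal=391033-10816=380217; balance=663597-380217=283380
11. interest=⌊283380·163/10000⌋=4619; principal=min(391033-4619,283380)=283380; balance=283380-283380=0

1 62307 328726 3493820
2 56949 334084 3159736
3 51503 339530 2820206
4 45969 345064 2475142
5 40344 350689 2124453
6 34628 356405 1768048
7 28819 362214 1405834
8 22915 368118 1037716
9 16914 374119 663597
10 10816 380217 283380
11 4619 283380 0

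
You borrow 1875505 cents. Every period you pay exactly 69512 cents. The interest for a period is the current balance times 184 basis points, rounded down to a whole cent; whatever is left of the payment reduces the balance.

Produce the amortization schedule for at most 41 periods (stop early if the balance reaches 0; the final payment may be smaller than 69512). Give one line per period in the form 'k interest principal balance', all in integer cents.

1 34509 35003 1840502
2 33865 35647 1804855
3 33209 36303 1768552
4 32541 36971 1731581
5 31861 37651 1693930
6 31168 38344 1655586
7 30462 39050 1616536
8 29744 39768 1576768
9 29012 40500 1536268
10 28267 41245 1495023
11 27508 42004 1453019
12 26735 42777 1410242
13 25948 43564 1366678
14 25146 44366 1322312
15 24330 45182 1277130
16 23499 46013 1231117
17 22652 46860 1184257
18 21790 47722 1136535
19 20912 48600 1087935
20 20018 49494 1038441
21 19107 50405 988036
22 18179 51333 936703
23 17235 52277 884426
24 16273 53239 831187
25 15293 54219 776968
26 14296 55216 721752
27 13280 56232 665520
28 12245 57267 608253
29 11191 58321 549932
30 10118 59394 490538
31 9025 60487 430051
32 7912 61600 368451
33 6779 62733 305718
34 5625 63887 241831
35 4449 65063 176768
36 3252 66260 110508
37 2033 67479 43029
38 791 43029 0

1. interest=⌊1875505·184/10000⌋=34509; principal=69512-34509=35003; balance=1875505-35003=1840502
2. interest=⌊1840502·184/10000⌋=33865; principal=69512-33865=35647; balance=1840502-35647=1804855
3. interest=⌊1804855·184/10000⌋=33209; principal=69512-33209=36303; balance=1804855-36303=1768552
4. interest=⌊1768552·184/10000⌋=32541; principal=69512-32541=36971; balance=1768552-36971=1731581
5. interest=⌊1731581·184/10000⌋=31861; principal=69512-31861=37651; balance=1731581-37651=1693930
6. interest=⌊1693930·184/10000⌋=31168; principal=69512-31168=38344; balance=1693930-38344=1655586
7. interest=⌊1655586·184/10000⌋=30462; principal=69512-30462=39050; balance=1655586-39050=1616536
8. interest=⌊1616536·184/10000⌋=29744; principal=69512-29744=39768; balance=1616536-39768=1576768
9. interest=⌊1576768·184/10000⌋=29012; principal=69512-29012=40500; balance=1576768-40500=1536268
10. interest=⌊1536268·184/10000⌋=28267; principal=69512-28267=41245; balance=1536268-41245=1495023
11. interest=⌊1495023·184/10000⌋=27508; principal=69512-27508=42004; balance=1495023-42004=1453019
12. interest=⌊1453019·184/10000⌋=26735; principal=69512-26735=42777; balance=1453019-42777=1410242
13. interest=⌊1410242·184/10000⌋=25948; principal=69512-25948=43564; balance=1410242-43564=1366678
14. interest=⌊1366678·184/10000⌋=25146; principal=69512-25146=44366; balance=1366678-44366=1322312
15. interest=⌊1322312·184/10000⌋=24330; principal=69512-24330=45182; balance=1322312-45182=1277130
16. interest=⌊1277130·184/10000⌋=23499; principal=69512-23499=46013; balance=1277130-46013=1231117
17. interest=⌊1231117·184/10000⌋=22652; principal=69512-22652=46860; balance=1231117-46860=1184257
18. interest=⌊1184257·184/10000⌋=21790; principal=69512-21790=47722; balance=1184257-47722=1136535
19. interest=⌊1136535·184/10000⌋=20912; principal=69512-20912=48600; balance=1136535-48600=1087935
20. interest=⌊1087935·184/10000⌋=20018; principal=69512-20018=49494; balance=1087935-49494=1038441
21. interest=⌊1038441·184/10000⌋=19107; principal=69512-19107=50405; balance=1038441-50405=988036
22. interest=⌊988036·184/10000⌋=18179; principal=69512-18179=51333; balance=988036-51333=936703
23. interest=⌊936703·184/10000⌋=17235; principal=69512-17235=52277; balance=936703-52277=884426
24. interest=⌊884426·184/10000⌋=16273; principal=69512-16273=53239; balance=884426-53239=831187
25. interest=⌊831187·184/10000⌋=15293; principal=69512-15293=54219; balance=831187-54219=776968
26. interest=⌊776968·184/10000⌋=14296; principal=69512-14296=55216; balance=776968-55216=721752
27. interest=⌊721752·184/10000⌋=13280; principal=69512-13280=56232; balance=721752-56232=665520
28. interest=⌊665520·184/10000⌋=12245; principal=69512-12245=57267; balance=665520-57267=608253
29. interest=⌊608253·184/10000⌋=11191; principal=69512-11191=58321; balance=608253-58321=549932
30. interest=⌊549932·184/10000⌋=10118; principal=69512-10118=59394; balance=549932-59394=490538
31. interest=⌊490538·184/10000⌋=9025; principal=69512-9025=60487; balance=490538-60487=430051
32. interest=⌊430051·184/10000⌋=7912; principal=69512-7912=61600; balance=430051-61600=368451
33. interest=⌊368451·184/10000⌋=6779; principal=69512-6779=62733; balance=368451-62733=305718
34. interest=⌊305718·184/10000⌋=5625; principal=69512-5625=63887; balance=305718-63887=241831
35. interest=⌊241831·184/10000⌋=4449; principal=69512-4449=65063; balance=241831-65063=176768
36. interest=⌊176768·184/10000⌋=3252; principal=69512-3252=66260; balance=176768-66260=110508
37. interest=⌊110508·184/10000⌋=2033; principal=69512-2033=67479; balance=110508-67479=43029
38. interest=⌊43029·184/10000⌋=791; principal=min(69512-791,43029)=43029; balance=43029-43029=0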